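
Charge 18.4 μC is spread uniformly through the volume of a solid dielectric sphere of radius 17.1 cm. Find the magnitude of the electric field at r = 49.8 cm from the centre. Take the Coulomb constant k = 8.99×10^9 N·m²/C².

By spherical symmetry E is radial; choose a Gaussian sphere of radius r = 49.8 cm (r > R, so the entire charge is enclosed).
Q_enc = 18.4 μC = 1.84×10^-5 C.
Since E is radial and uniform over the Gaussian sphere, Φ = E·4πr² = Q_enc/ε₀.
E = k|Q_enc|/r² = (8.99×10^9)(1.84×10^-5)/(0.498)² = 6.67e5 N/C.

|E| ≈ 6.67×10^5 N/C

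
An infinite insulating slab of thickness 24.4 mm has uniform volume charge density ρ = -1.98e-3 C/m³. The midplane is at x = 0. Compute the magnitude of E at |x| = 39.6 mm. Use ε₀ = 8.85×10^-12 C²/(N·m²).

The point |x| = 39.6 mm lies outside the slab (half-thickness 0.0122 m). A symmetric pillbox spanning the full slab encloses Q_enc = ρ·d·A.
Flux = 2EA ⇒ E = |ρ|d/(2ε₀), independent of distance outside.
E = (1.98×10^-3)(0.0244)/(2·8.85×10^-12) = 2.73e6 N/C.

E ≈ 2.73×10^6 N/C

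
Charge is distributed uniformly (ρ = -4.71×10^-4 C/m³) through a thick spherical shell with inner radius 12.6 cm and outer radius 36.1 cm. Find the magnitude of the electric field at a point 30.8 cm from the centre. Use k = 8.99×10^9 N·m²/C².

E = 5.09e6 N/C

Symmetry ⇒ E = E(r) r̂. Gaussian sphere of radius r = 30.8 cm (within the shell material, 12.6 cm < r < 36.1 cm).
Enclosed charge is the volume from a to r: Q_enc = (4π/3)ρ(r³ − a³) = -5.37e-5 C.
Applying ∮E·dA = Q_enc/ε₀ with Φ = E(4πr²):
E = k|Q_enc|/r² = (8.99×10^9)(5.37×10^-5)/(0.308)² = 5.09×10^6 N/C.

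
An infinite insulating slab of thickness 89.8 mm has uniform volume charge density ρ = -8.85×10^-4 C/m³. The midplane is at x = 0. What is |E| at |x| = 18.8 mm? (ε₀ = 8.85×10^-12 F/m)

By symmetry E is perpendicular to the slab. A Gaussian pillbox from −18.8 mm to +18.8 mm (face area A) lies entirely within the slab.
Q_enc = ρ·(2x)·A and flux = 2EA, so 2EA = 2ρxA/ε₀ ⇒ E = |ρ|x/ε₀.
E = (8.85×10^-4)(0.0188)/(8.85×10^-12) = 1.88e6 N/C.

|E| ≈ 1.88×10^6 V/m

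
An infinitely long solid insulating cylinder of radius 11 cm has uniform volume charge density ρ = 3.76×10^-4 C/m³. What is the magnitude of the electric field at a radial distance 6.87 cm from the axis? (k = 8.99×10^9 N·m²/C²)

Take a coaxial cylindrical Gaussian surface of radius r = 6.87 cm and length L (r < R).
Enclosed charge per unit length: λ_enc = ρ·πr² = (3.76e-4)π(0.0687)² = 5.575×10^-6 C/m.
By Gauss's law (flux through the curved wall only), E·2πrL = λ_enc L/ε₀.
E = 2k|λ_enc|/r = 2(8.99×10^9)(5.575×10^-6)/(0.0687) = 1.46e6 N/C.

|E| ≈ 1.46e6 V/m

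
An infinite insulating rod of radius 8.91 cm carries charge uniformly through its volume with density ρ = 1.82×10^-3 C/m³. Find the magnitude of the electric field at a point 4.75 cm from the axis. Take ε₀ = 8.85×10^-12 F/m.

Coaxial Gaussian cylinder, radius r = 4.75 cm, length L (r < R).
Enclosed charge per unit length: λ_enc = ρ·πr² = (1.82×10^-3)π(0.0475)² = 1.29×10^-5 C/m.
By Gauss's law (flux through the curved wall only), E·2πrL = λ_enc L/ε₀.
E = |λ_enc|/(2πε₀r) = (1.29×10^-5)/(2π·8.85×10^-12·0.0475) = 4.88e6 N/C.

4.88×10^6 N/C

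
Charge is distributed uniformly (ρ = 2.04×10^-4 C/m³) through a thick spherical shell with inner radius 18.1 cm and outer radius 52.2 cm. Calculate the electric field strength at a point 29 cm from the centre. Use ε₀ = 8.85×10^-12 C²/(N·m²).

E ≈ 1.69e6 N/C

Symmetry ⇒ E = E(r) r̂. Gaussian sphere of radius r = 29 cm (within the shell material, 18.1 cm < r < 52.2 cm).
Only the shell between 18.1 cm and r is enclosed: Q_enc = ρ·(4π/3)(r³ − a³) = (2.04×10^-4)·(4π/3)·((0.29)³ − (0.181)³) = 1.577e-5 C.
By Gauss's law, ∮E·dA = E·4πr² = Q_enc/ε₀.
E = |Q_enc|/(4πε₀r²) = (1.577×10^-5)/(4π·8.85×10^-12·(0.29)²) = 1.69e6 N/C.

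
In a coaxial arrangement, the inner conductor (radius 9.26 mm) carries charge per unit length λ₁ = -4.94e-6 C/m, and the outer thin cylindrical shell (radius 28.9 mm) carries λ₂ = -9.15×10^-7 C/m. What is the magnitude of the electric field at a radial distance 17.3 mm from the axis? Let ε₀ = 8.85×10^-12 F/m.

Coaxial Gaussian cylinder, radius r = 17.3 mm, length L (between the conductors, 9.26 mm < r < 28.9 mm).
The shell at 28.9 mm lies outside the Gaussian surface, so λ_enc = λ₁ = -4.94×10^-6 C/m.
Gauss's law: E·2πrL = λ_enc L/ε₀.
E = |λ_enc|/(2πε₀r) = (4.94e-6)/(2π·8.85×10^-12·0.0173) = 5.14×10^6 N/C.

5.14×10^6 N/C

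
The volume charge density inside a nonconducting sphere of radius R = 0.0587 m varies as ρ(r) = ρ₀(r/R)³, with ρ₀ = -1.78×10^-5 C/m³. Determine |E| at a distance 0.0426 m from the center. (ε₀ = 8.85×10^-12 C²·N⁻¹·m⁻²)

By spherical symmetry E is radial; choose a Gaussian sphere of radius r = 0.0426 m (r < R).
Q_enc = ∫₀^r ρ(r')·4πr'² dr' = (4πρ₀/R³) ∫₀^r r'^5 dr' = 4πρ₀ r^6/(6·R³) = -1.102×10^-9 C.
Applying ∮E·dA = Q_enc/ε₀ with Φ = E(4πr²):
E = |Q_enc|/(4πε₀r²) = (1.102×10^-9)/(4π·8.85×10^-12·(0.0426)²) = 5.46e3 N/C.

E = 5.46×10^3 N/C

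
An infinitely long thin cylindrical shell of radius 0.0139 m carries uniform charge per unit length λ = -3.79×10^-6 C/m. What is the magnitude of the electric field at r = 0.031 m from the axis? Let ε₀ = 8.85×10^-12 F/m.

|E| = 2.20e6 V/m

By cylindrical symmetry E is radial; use a coaxial Gaussian cylinder of radius 0.031 m and length L (r > 0.0139 m).
The full line charge is enclosed: λ_enc = -3.79e-6 C/m.
Applying ∮E·dA = Q_enc/ε₀ with the end caps contributing no flux:
E = |λ_enc|/(2πε₀r) = (3.79×10^-6)/(2π·8.85×10^-12·0.031) = 2.20e6 N/C.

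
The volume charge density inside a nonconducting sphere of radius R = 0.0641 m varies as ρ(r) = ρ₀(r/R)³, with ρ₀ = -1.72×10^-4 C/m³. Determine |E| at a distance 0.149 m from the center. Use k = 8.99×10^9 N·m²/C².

E = 3.84×10^4 V/m

Symmetry ⇒ E = E(r) r̂. Gaussian sphere of radius r = 0.149 m (r > R, all charge enclosed).
Q_enc = 4π ∫₀^R ρ₀(r'/R)^3 r'² dr' = 4πρ₀R³/6 = -9.488e-8 C.
Applying ∮E·dA = Q_enc/ε₀ with Φ = E(4πr²):
E = k|Q_enc|/r² = (8.99×10^9)(9.488×10^-8)/(0.149)² = 3.84×10^4 N/C.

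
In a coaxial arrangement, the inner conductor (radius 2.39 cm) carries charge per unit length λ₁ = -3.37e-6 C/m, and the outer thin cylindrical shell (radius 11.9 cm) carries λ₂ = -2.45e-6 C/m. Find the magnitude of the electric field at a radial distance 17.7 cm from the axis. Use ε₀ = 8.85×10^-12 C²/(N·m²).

E = 5.91×10^5 V/m

By cylindrical symmetry E is radial; use a coaxial Gaussian cylinder of radius 17.7 cm and length L (r > 11.9 cm, enclosing both).
λ_enc = λ₁ + λ₂ = (-3.37×10^-6) + (-2.45×10^-6) = -5.82×10^-6 C/m.
By Gauss's law (flux through the curved wall only), E·2πrL = λ_enc L/ε₀.
E = |λ_enc|/(2πε₀r) = (5.82×10^-6)/(2π·8.85×10^-12·0.177) = 5.91e5 N/C.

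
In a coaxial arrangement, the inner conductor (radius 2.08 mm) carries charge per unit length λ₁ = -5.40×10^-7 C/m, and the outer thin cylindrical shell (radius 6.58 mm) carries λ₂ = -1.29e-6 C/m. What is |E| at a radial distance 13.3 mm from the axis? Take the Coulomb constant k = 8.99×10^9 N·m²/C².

E ≈ 2.47×10^6 V/m

Choose a coaxial cylinder of radius r = 13.3 mm (arbitrary length L) as the Gaussian surface (r > 6.58 mm, enclosing both).
λ_enc = λ₁ + λ₂ = (-5.40×10^-7) + (-1.29×10^-6) = -1.83e-6 C/m.
By Gauss's law (flux through the curved wall only), E·2πrL = λ_enc L/ε₀.
E = 2k|λ_enc|/r = 2(8.99×10^9)(1.83×10^-6)/(0.0133) = 2.47e6 N/C.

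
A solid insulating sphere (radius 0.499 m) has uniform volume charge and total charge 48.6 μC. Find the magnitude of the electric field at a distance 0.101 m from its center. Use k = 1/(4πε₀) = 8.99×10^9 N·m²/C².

E = 3.55e5 V/m

By spherical symmetry E is radial; choose a Gaussian sphere of radius r = 0.101 m (r < R).
For a uniform sphere the enclosed fraction is (r/R)³, so Q_enc = (48.6 μC)(0.101/0.499)³ = 4.03e-7 C.
Since E is radial and uniform over the Gaussian sphere, Φ = E·4πr² = Q_enc/ε₀.
E = k|Q_enc|/r² = (8.99×10^9)(4.03×10^-7)/(0.101)² = 3.55e5 N/C.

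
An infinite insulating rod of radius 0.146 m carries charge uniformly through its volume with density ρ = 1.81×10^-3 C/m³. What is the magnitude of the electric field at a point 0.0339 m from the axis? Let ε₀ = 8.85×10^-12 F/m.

3.47×10^6 N/C

Coaxial Gaussian cylinder, radius r = 0.0339 m, length L (r < R).
Enclosed charge per unit length: λ_enc = ρ·πr² = (1.81×10^-3)π(0.0339)² = 6.535e-6 C/m.
By Gauss's law (flux through the curved wall only), E·2πrL = λ_enc L/ε₀.
E = |λ_enc|/(2πε₀r) = (6.535×10^-6)/(2π·8.85×10^-12·0.0339) = 3.47e6 N/C.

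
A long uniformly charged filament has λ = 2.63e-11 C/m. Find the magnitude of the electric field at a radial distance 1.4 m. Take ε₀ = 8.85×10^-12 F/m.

Choose a coaxial cylinder of radius r = 1.4 m (arbitrary length L) as the Gaussian surface.
Q_enc = λL, so λ_enc = 2.63×10^-11 C/m.
Since E is radial and uniform over the curved surface, Φ = E·2πrL = Q_enc/ε₀ = λ_enc L/ε₀.
E = |λ_enc|/(2πε₀r) = (2.63e-11)/(2π·8.85×10^-12·1.4) = 0.338 N/C.

E = 0.338 V/m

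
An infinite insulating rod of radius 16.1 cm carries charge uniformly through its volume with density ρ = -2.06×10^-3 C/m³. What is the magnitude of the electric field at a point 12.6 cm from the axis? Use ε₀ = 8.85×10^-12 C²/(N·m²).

By cylindrical symmetry E is radial; use a coaxial Gaussian cylinder of radius 12.6 cm and length L (r < R).
Charge inside radius r per length L is ρ·πr²·L, so λ_enc = ρπr² = -1.027×10^-4 C/m.
Since E is radial and uniform over the curved surface, Φ = E·2πrL = Q_enc/ε₀ = λ_enc L/ε₀.
E = |λ_enc|/(2πε₀r) = (1.027×10^-4)/(2π·8.85×10^-12·0.126) = 1.47×10^7 N/C.

1.47×10^7 N/C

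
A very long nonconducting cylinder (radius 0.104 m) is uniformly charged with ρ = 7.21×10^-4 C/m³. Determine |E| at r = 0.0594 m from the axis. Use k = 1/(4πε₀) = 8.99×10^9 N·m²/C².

Choose a coaxial cylinder of radius r = 0.0594 m (arbitrary length L) as the Gaussian surface (r < R).
Charge inside radius r per length L is ρ·πr²·L, so λ_enc = ρπr² = 7.992×10^-6 C/m.
Since E is radial and uniform over the curved surface, Φ = E·2πrL = Q_enc/ε₀ = λ_enc L/ε₀.
E = 2k|λ_enc|/r = 2(8.99×10^9)(7.992×10^-6)/(0.0594) = 2.42×10^6 N/C.

|E| = 2.42×10^6 N/C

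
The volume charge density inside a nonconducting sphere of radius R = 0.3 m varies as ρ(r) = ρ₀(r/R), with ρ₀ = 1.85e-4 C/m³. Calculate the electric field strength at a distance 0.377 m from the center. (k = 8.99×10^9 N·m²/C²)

By spherical symmetry E is radial; choose a Gaussian sphere of radius r = 0.377 m (r > R, all charge enclosed).
Q_enc = 4π ∫₀^R ρ₀(r'/R)^1 r'² dr' = 4πρ₀R³/4 = 1.569×10^-5 C.
Gauss's law: E·4πr² = Q_enc/ε₀.
E = k|Q_enc|/r² = (8.99×10^9)(1.569×10^-5)/(0.377)² = 9.93×10^5 N/C.

E ≈ 9.93×10^5 V/m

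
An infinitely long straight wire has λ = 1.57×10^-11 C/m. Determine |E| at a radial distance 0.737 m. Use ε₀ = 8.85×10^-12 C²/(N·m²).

By cylindrical symmetry E is radial; use a coaxial Gaussian cylinder of radius 0.737 m and length L.
Q_enc = λL, so λ_enc = 1.57e-11 C/m.
Gauss's law: E·2πrL = λ_enc L/ε₀.
E = |λ_enc|/(2πε₀r) = (1.57×10^-11)/(2π·8.85×10^-12·0.737) = 0.383 N/C.

|E| ≈ 0.383 N/C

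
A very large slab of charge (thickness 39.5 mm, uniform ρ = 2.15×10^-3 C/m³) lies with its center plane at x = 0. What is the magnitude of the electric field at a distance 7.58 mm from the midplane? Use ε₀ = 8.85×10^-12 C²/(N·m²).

|E| = 1.84×10^6 V/m

By symmetry E is perpendicular to the slab. A Gaussian pillbox from −7.58 mm to +7.58 mm (face area A) lies entirely within the slab.
Q_enc = ρ·(2x)·A and flux = 2EA, so 2EA = 2ρxA/ε₀ ⇒ E = |ρ|x/ε₀.
E = (2.15×10^-3)(0.00758)/(8.85×10^-12) = 1.84e6 N/C.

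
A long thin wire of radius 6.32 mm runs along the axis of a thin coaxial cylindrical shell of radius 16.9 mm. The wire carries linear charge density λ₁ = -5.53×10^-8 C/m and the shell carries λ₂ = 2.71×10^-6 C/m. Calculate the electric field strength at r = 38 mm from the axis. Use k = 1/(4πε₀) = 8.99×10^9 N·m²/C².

Take a coaxial cylindrical Gaussian surface of radius r = 38 mm and length L (r > 16.9 mm, enclosing both).
λ_enc = λ₁ + λ₂ = (-5.53e-8) + (2.71e-6) = 2.655e-6 C/m.
Since E is radial and uniform over the curved surface, Φ = E·2πrL = Q_enc/ε₀ = λ_enc L/ε₀.
E = 2k|λ_enc|/r = 2(8.99×10^9)(2.655e-6)/(0.038) = 1.26×10^6 N/C.

|E| ≈ 1.26×10^6 N/C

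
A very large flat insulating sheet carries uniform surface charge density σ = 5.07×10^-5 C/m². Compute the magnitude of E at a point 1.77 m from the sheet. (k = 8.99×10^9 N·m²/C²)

Choose a cylindrical pillbox piercing the sheet, end faces (area A) parallel to it.
Only the two end caps contribute flux: Φ = 2EA. With Q_enc = σA, Gauss's law gives E = |σ|/(2ε₀).
E = 2πk|σ| = 2π(8.99×10^9)(5.07×10^-5) = 2.86×10^6 N/C.

2.86×10^6 V/m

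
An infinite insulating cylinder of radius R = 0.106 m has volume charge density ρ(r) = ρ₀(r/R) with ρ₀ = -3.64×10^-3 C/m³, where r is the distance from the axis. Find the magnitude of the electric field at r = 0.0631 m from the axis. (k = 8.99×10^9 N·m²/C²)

5.15×10^6 N/C

By cylindrical symmetry E is radial; use a coaxial Gaussian cylinder of radius 0.0631 m and length L (r < R).
λ_enc = ∫₀^r ρ(r')·2πr' dr' = (2πρ₀/R)·r^3/3 = -1.807e-5 C/m.
Gauss's law: E·2πrL = λ_enc L/ε₀.
E = 2k|λ_enc|/r = 2(8.99×10^9)(1.807×10^-5)/(0.0631) = 5.15×10^6 N/C.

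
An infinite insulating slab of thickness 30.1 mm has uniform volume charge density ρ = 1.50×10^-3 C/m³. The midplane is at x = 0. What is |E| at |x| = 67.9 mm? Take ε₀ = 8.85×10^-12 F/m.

The point |x| = 67.9 mm lies outside the slab (half-thickness 0.01505 m). A symmetric pillbox spanning the full slab encloses Q_enc = ρ·d·A.
Flux = 2EA ⇒ E = |ρ|d/(2ε₀), independent of distance outside.
E = (1.50×10^-3)(0.0301)/(2·8.85×10^-12) = 2.55e6 N/C.

E ≈ 2.55×10^6 V/m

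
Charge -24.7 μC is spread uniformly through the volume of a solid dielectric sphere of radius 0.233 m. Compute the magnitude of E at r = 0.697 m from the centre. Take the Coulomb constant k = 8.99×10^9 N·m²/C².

Take a concentric spherical Gaussian surface of radius r = 0.697 m (r > R, so the entire charge is enclosed).
Q_enc = -24.7 μC = -2.47×10^-5 C.
Since E is radial and uniform over the Gaussian sphere, Φ = E·4πr² = Q_enc/ε₀.
E = k|Q_enc|/r² = (8.99×10^9)(2.47e-5)/(0.697)² = 4.57×10^5 N/C.

E = 4.57×10^5 N/C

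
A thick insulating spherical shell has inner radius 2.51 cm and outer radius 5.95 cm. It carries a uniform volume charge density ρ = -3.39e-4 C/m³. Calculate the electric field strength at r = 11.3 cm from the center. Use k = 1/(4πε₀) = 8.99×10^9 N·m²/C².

By spherical symmetry E is radial; choose a Gaussian sphere of radius r = 11.3 cm (r > 5.95 cm, enclosing the whole shell).
Q_enc = ρ·(4π/3)(b³ − a³) = (-3.39×10^-4)·(4π/3)·((0.0595)³ − (0.0251)³) = -2.767×10^-7 C.
Since E is radial and uniform over the Gaussian sphere, Φ = E·4πr² = Q_enc/ε₀.
E = k|Q_enc|/r² = (8.99×10^9)(2.767×10^-7)/(0.113)² = 1.95×10^5 N/C.

|E| = 1.95e5 N/C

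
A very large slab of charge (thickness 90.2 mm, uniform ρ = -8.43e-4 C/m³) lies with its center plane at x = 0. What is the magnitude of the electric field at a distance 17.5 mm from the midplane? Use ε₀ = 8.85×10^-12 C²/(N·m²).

By symmetry E is perpendicular to the slab. A Gaussian pillbox from −17.5 mm to +17.5 mm (face area A) lies entirely within the slab.
Q_enc = ρ·(2x)·A and flux = 2EA, so 2EA = 2ρxA/ε₀ ⇒ E = |ρ|x/ε₀.
E = (8.43×10^-4)(0.0175)/(8.85×10^-12) = 1.67e6 N/C.

E ≈ 1.67×10^6 N/C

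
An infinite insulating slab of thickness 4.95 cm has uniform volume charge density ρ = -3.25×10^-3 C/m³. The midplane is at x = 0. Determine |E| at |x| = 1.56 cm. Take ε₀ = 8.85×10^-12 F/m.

E = 5.73×10^6 V/m

By symmetry E is perpendicular to the slab. A Gaussian pillbox from −1.56 cm to +1.56 cm (face area A) lies entirely within the slab.
Q_enc = ρ·(2x)·A and flux = 2EA, so 2EA = 2ρxA/ε₀ ⇒ E = |ρ|x/ε₀.
E = (3.25e-3)(0.0156)/(8.85×10^-12) = 5.73×10^6 N/C.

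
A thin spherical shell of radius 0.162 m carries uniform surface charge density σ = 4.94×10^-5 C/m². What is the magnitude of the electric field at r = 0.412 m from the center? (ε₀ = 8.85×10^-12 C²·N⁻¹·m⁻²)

|E| = 8.63e5 N/C

Take a concentric spherical Gaussian surface of radius r = 0.412 m (r > 0.162 m).
The entire shell is enclosed: Q_enc = σ·4πR² = (4.94e-5)·4π·(0.162)² = 1.629×10^-5 C.
Gauss's law: E·4πr² = Q_enc/ε₀.
E = |Q_enc|/(4πε₀r²) = (1.629×10^-5)/(4π·8.85×10^-12·(0.412)²) = 8.63×10^5 N/C.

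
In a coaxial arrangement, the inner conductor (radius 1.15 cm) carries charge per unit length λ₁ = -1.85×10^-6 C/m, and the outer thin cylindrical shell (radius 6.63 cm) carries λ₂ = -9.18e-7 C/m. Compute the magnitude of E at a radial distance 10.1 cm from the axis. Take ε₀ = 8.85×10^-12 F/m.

Take a coaxial cylindrical Gaussian surface of radius r = 10.1 cm and length L (r > 6.63 cm, enclosing both).
λ_enc = λ₁ + λ₂ = (-1.85×10^-6) + (-9.18×10^-7) = -2.768×10^-6 C/m.
By Gauss's law (flux through the curved wall only), E·2πrL = λ_enc L/ε₀.
E = |λ_enc|/(2πε₀r) = (2.768×10^-6)/(2π·8.85×10^-12·0.101) = 4.93e5 N/C.

4.93e5 V/m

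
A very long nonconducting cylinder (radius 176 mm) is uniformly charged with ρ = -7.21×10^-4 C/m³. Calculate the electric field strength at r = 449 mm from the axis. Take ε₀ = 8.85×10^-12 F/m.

E ≈ 2.81×10^6 V/m

By cylindrical symmetry E is radial; use a coaxial Gaussian cylinder of radius 449 mm and length L (r > 176 mm, full cross-section enclosed).
λ_enc = ρ·πR² = (-7.21e-4)π(0.176)² = -7.016e-5 C/m.
Applying ∮E·dA = Q_enc/ε₀ with the end caps contributing no flux:
E = |λ_enc|/(2πε₀r) = (7.016e-5)/(2π·8.85×10^-12·0.449) = 2.81×10^6 N/C.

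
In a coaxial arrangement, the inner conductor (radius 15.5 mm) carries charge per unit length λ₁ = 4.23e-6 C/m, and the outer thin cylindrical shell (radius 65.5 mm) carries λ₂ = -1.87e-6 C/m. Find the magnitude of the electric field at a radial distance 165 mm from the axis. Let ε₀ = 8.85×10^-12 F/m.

E = 2.57×10^5 V/m

Coaxial Gaussian cylinder, radius r = 165 mm, length L (r > 65.5 mm, enclosing both).
λ_enc = λ₁ + λ₂ = (4.23e-6) + (-1.87×10^-6) = 2.36×10^-6 C/m.
By Gauss's law (flux through the curved wall only), E·2πrL = λ_enc L/ε₀.
E = |λ_enc|/(2πε₀r) = (2.36×10^-6)/(2π·8.85×10^-12·0.165) = 2.57×10^5 N/C.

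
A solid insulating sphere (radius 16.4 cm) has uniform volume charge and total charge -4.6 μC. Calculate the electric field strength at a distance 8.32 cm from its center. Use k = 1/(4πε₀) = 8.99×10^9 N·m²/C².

Symmetry ⇒ E = E(r) r̂. Gaussian sphere of radius r = 8.32 cm (r < R).
Only the charge within r is enclosed: Q_enc = Q·(r/R)³ = (-4.6 μC)·(8.32 cm/16.4 cm)³ = -6.006×10^-7 C.
By Gauss's law, ∮E·dA = E·4πr² = Q_enc/ε₀.
E = k|Q_enc|/r² = (8.99×10^9)(6.006e-7)/(0.0832)² = 7.80×10^5 N/C.

|E| ≈ 7.80e5 V/m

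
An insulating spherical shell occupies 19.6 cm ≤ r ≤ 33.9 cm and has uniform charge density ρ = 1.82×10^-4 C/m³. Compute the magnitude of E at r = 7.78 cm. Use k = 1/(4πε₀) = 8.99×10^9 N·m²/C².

E = 0

Symmetry ⇒ E = E(r) r̂. Gaussian sphere of radius r = 7.78 cm (r < 19.6 cm, inside the empty cavity).
Q_enc = 0 (all charge lies at larger r); Gauss's law gives E = 0.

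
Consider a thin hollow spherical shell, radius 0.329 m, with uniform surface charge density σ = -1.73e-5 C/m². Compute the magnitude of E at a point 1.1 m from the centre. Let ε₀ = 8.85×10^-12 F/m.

By spherical symmetry E is radial; choose a Gaussian sphere of radius r = 1.1 m (r > 0.329 m).
The entire shell is enclosed: Q_enc = σ·4πR² = (-1.73×10^-5)·4π·(0.329)² = -2.353e-5 C.
Gauss's law: E·4πr² = Q_enc/ε₀.
E = |Q_enc|/(4πε₀r²) = (2.353×10^-5)/(4π·8.85×10^-12·(1.1)²) = 1.75×10^5 N/C.

|E| = 1.75e5 V/m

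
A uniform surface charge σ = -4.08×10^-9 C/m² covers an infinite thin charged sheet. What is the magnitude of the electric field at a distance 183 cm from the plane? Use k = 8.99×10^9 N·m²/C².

|E| ≈ 230 V/m

The symmetry is planar: E is normal to the sheet and the same magnitude on both sides. Take a pillbox straddling the sheet with end-cap area A.
Flux Φ = 2EA and Q_enc = σA, so 2EA = σA/ε₀ ⇒ E = |σ|/(2ε₀), independent of distance.
E = 2πk|σ| = 2π(8.99×10^9)(4.08e-9) = 230 N/C.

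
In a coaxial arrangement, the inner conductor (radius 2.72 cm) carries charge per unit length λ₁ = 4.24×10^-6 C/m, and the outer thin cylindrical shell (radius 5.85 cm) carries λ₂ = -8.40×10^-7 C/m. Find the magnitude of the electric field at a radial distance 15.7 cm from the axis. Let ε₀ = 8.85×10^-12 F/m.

|E| ≈ 3.89e5 V/m

By cylindrical symmetry E is radial; use a coaxial Gaussian cylinder of radius 15.7 cm and length L (r > 5.85 cm, enclosing both).
λ_enc = λ₁ + λ₂ = (4.24×10^-6) + (-8.40×10^-7) = 3.40×10^-6 C/m.
Applying ∮E·dA = Q_enc/ε₀ with the end caps contributing no flux:
E = |λ_enc|/(2πε₀r) = (3.40e-6)/(2π·8.85×10^-12·0.157) = 3.89×10^5 N/C.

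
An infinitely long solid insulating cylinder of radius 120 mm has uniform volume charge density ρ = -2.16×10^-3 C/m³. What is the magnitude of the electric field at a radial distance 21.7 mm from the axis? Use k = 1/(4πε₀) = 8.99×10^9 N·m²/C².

Choose a coaxial cylinder of radius r = 21.7 mm (arbitrary length L) as the Gaussian surface (r < R).
Charge inside radius r per length L is ρ·πr²·L, so λ_enc = ρπr² = -3.195×10^-6 C/m.
Since E is radial and uniform over the curved surface, Φ = E·2πrL = Q_enc/ε₀ = λ_enc L/ε₀.
E = 2k|λ_enc|/r = 2(8.99×10^9)(3.195×10^-6)/(0.0217) = 2.65×10^6 N/C.

2.65×10^6 N/C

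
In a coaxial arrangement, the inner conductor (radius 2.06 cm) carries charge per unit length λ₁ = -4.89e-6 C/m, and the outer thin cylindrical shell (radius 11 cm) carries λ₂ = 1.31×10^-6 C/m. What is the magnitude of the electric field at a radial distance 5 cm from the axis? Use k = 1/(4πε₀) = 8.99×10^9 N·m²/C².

By cylindrical symmetry E is radial; use a coaxial Gaussian cylinder of radius 5 cm and length L (between the conductors, 2.06 cm < r < 11 cm).
Only the inner wire is enclosed; the outer shell contributes nothing inside itself. λ_enc = λ₁ = -4.89×10^-6 C/m.
Applying ∮E·dA = Q_enc/ε₀ with the end caps contributing no flux:
E = 2k|λ_enc|/r = 2(8.99×10^9)(4.89×10^-6)/(0.05) = 1.76e6 N/C.

|E| = 1.76e6 N/C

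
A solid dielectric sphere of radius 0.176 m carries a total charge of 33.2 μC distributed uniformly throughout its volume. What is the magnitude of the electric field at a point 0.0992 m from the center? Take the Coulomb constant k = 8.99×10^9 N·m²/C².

|E| = 5.43e6 N/C

Symmetry ⇒ E = E(r) r̂. Gaussian sphere of radius r = 0.0992 m (r < R).
For a uniform sphere the enclosed fraction is (r/R)³, so Q_enc = (33.2 μC)(0.0992/0.176)³ = 5.945×10^-6 C.
Gauss's law: E·4πr² = Q_enc/ε₀.
E = k|Q_enc|/r² = (8.99×10^9)(5.945e-6)/(0.0992)² = 5.43×10^6 N/C.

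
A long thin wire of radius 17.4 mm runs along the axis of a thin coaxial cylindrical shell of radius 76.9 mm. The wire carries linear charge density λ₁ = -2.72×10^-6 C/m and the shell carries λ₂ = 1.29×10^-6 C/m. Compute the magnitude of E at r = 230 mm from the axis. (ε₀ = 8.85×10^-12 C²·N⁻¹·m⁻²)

Choose a coaxial cylinder of radius r = 230 mm (arbitrary length L) as the Gaussian surface (r > 76.9 mm, enclosing both).
λ_enc = λ₁ + λ₂ = (-2.72e-6) + (1.29e-6) = -1.43e-6 C/m.
By Gauss's law (flux through the curved wall only), E·2πrL = λ_enc L/ε₀.
E = |λ_enc|/(2πε₀r) = (1.43×10^-6)/(2π·8.85×10^-12·0.23) = 1.12e5 N/C.

|E| = 1.12e5 N/C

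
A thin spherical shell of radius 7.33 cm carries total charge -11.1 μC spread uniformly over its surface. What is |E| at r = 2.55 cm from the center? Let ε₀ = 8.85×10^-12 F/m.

Take a concentric spherical Gaussian surface of radius r = 2.55 cm (inside the shell, r < 7.33 cm).
No charge lies within this surface, so Q_enc = 0 and Gauss's law gives E·4πr² = 0 ⇒ E = 0.

E = 0 (no enclosed charge)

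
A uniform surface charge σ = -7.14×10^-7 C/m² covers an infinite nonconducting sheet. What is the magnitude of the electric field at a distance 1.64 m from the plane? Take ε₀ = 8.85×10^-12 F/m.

By planar symmetry E is perpendicular to the sheet and uniform; use a Gaussian pillbox with flat faces of area A on each side of the sheet.
Flux Φ = 2EA and Q_enc = σA, so 2EA = σA/ε₀ ⇒ E = |σ|/(2ε₀), independent of distance.
E = |σ|/(2ε₀) = (7.14e-7)/(2·8.85×10^-12) = 4.03×10^4 N/C.

|E| ≈ 4.03×10^4 N/C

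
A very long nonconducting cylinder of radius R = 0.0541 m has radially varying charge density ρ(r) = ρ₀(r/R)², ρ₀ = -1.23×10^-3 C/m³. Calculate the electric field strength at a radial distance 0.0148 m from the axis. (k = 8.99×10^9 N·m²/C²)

|E| ≈ 3.85×10^4 N/C

Coaxial Gaussian cylinder, radius r = 0.0148 m, length L (r < R).
λ_enc = ∫₀^r ρ(r')·2πr' dr' = (2πρ₀/R²)·r^4/4 = -3.167e-8 C/m.
Gauss's law: E·2πrL = λ_enc L/ε₀.
E = 2k|λ_enc|/r = 2(8.99×10^9)(3.167×10^-8)/(0.0148) = 3.85×10^4 N/C.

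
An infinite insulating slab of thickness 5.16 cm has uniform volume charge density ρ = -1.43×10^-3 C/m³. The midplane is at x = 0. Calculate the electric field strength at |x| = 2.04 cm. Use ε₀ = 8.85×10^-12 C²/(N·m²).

By symmetry E is perpendicular to the slab. A Gaussian pillbox from −2.04 cm to +2.04 cm (face area A) lies entirely within the slab.
Q_enc = ρ·(2x)·A and flux = 2EA, so 2EA = 2ρxA/ε₀ ⇒ E = |ρ|x/ε₀.
E = (1.43×10^-3)(0.0204)/(8.85×10^-12) = 3.30e6 N/C.

|E| = 3.30×10^6 V/m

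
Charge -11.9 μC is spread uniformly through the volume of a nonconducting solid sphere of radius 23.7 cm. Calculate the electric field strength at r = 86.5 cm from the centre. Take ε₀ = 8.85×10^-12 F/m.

Symmetry ⇒ E = E(r) r̂. Gaussian sphere of radius r = 86.5 cm (r > R, so the entire charge is enclosed).
Q_enc = -11.9 μC = -1.19e-5 C.
Since E is radial and uniform over the Gaussian sphere, Φ = E·4πr² = Q_enc/ε₀.
E = |Q_enc|/(4πε₀r²) = (1.19×10^-5)/(4π·8.85×10^-12·(0.865)²) = 1.43e5 N/C.

1.43×10^5 N/C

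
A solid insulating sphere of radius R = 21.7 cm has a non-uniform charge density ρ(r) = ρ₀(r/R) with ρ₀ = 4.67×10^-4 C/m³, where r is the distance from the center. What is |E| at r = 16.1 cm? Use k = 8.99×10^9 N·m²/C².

E ≈ 1.58×10^6 V/m

Use a concentric Gaussian sphere at r = 16.1 cm (r < R).
Integrate the density: Q_enc = 4π ∫₀^r ρ₀(r'/R)^1 r'² dr' = 4πρ₀ r^4/(4·R) = 4.543e-6 C.
Applying ∮E·dA = Q_enc/ε₀ with Φ = E(4πr²):
E = k|Q_enc|/r² = (8.99×10^9)(4.543×10^-6)/(0.161)² = 1.58×10^6 N/C.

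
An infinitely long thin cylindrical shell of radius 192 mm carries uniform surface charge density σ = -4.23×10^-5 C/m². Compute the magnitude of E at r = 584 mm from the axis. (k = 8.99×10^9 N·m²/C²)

|E| = 1.57×10^6 N/C

Take a coaxial cylindrical Gaussian surface of radius r = 584 mm and length L (r > 192 mm).
The whole shell is enclosed: λ_enc = σ·2πR = (-4.23×10^-5)·2π·(0.192) = -5.103×10^-5 C/m.
By Gauss's law (flux through the curved wall only), E·2πrL = λ_enc L/ε₀.
E = 2k|λ_enc|/r = 2(8.99×10^9)(5.103×10^-5)/(0.584) = 1.57e6 N/C.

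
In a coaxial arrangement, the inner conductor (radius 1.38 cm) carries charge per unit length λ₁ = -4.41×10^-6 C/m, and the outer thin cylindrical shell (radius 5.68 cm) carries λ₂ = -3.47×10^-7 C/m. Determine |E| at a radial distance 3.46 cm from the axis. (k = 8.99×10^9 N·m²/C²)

2.29e6 N/C

Take a coaxial cylindrical Gaussian surface of radius r = 3.46 cm and length L (between the conductors, 1.38 cm < r < 5.68 cm).
Only the inner wire is enclosed; the outer shell contributes nothing inside itself. λ_enc = λ₁ = -4.41e-6 C/m.
Applying ∮E·dA = Q_enc/ε₀ with the end caps contributing no flux:
E = 2k|λ_enc|/r = 2(8.99×10^9)(4.41e-6)/(0.0346) = 2.29e6 N/C.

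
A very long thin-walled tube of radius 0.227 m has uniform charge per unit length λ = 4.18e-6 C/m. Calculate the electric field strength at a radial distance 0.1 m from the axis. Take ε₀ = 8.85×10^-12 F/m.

Coaxial Gaussian cylinder, radius r = 0.1 m, length L (r < 0.227 m, inside the shell).
No charge is enclosed, so Gauss's law gives E·2πrL = 0 ⇒ E = 0.

E = 0 (no enclosed charge)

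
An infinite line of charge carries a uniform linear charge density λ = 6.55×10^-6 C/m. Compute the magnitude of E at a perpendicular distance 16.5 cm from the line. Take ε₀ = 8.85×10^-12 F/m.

Take a coaxial cylindrical Gaussian surface of radius r = 16.5 cm and length L.
Q_enc = λL, so λ_enc = 6.55×10^-6 C/m.
Since E is radial and uniform over the curved surface, Φ = E·2πrL = Q_enc/ε₀ = λ_enc L/ε₀.
E = |λ_enc|/(2πε₀r) = (6.55×10^-6)/(2π·8.85×10^-12·0.165) = 7.14×10^5 N/C.

|E| = 7.14×10^5 N/C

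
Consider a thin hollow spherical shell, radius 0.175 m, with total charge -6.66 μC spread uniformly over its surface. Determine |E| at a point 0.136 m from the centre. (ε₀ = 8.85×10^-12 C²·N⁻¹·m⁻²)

|E| = 0 N/C

Symmetry ⇒ E = E(r) r̂. Gaussian sphere of radius r = 0.136 m (inside the shell, r < 0.175 m).
No charge lies within this surface, so Q_enc = 0 and Gauss's law gives E·4πr² = 0 ⇒ E = 0.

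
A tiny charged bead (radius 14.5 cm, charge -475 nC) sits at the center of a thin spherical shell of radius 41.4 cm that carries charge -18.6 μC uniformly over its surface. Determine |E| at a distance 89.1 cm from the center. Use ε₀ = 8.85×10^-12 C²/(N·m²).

By spherical symmetry E is radial; choose a Gaussian sphere of radius r = 89.1 cm (r > 41.4 cm, enclosing both).
Q_enc = (-475 nC) + (-18.6 μC) = -1.908×10^-5 C.
Gauss's law: E·4πr² = Q_enc/ε₀.
E = |Q_enc|/(4πε₀r²) = (1.908×10^-5)/(4π·8.85×10^-12·(0.891)²) = 2.16×10^5 N/C.

E = 2.16×10^5 N/C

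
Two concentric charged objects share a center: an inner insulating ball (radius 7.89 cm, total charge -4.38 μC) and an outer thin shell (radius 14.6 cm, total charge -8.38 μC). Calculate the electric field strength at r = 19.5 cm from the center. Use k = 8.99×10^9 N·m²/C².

|E| = 3.02×10^6 N/C

Symmetry ⇒ E = E(r) r̂. Gaussian sphere of radius r = 19.5 cm (r > 14.6 cm, enclosing both).
Q_enc = (-4.38 μC) + (-8.38 μC) = -1.276×10^-5 C.
By Gauss's law, ∮E·dA = E·4πr² = Q_enc/ε₀.
E = k|Q_enc|/r² = (8.99×10^9)(1.276×10^-5)/(0.195)² = 3.02e6 N/C.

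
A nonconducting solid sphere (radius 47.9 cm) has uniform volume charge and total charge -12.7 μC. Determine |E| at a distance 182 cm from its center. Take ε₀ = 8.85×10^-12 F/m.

Take a concentric spherical Gaussian surface of radius r = 182 cm (r > R, so the entire charge is enclosed).
Q_enc = -12.7 μC = -1.27e-5 C.
By Gauss's law, ∮E·dA = E·4πr² = Q_enc/ε₀.
E = |Q_enc|/(4πε₀r²) = (1.27e-5)/(4π·8.85×10^-12·(1.82)²) = 3.45×10^4 N/C.

|E| = 3.45×10^4 N/C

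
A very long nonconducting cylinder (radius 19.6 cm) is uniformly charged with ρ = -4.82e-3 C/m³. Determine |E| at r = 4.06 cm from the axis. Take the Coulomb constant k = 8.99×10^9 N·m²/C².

By cylindrical symmetry E is radial; use a coaxial Gaussian cylinder of radius 4.06 cm and length L (r < R).
Charge inside radius r per length L is ρ·πr²·L, so λ_enc = ρπr² = -2.496e-5 C/m.
By Gauss's law (flux through the curved wall only), E·2πrL = λ_enc L/ε₀.
E = 2k|λ_enc|/r = 2(8.99×10^9)(2.496×10^-5)/(0.0406) = 1.11×10^7 N/C.

|E| ≈ 1.11×10^7 N/C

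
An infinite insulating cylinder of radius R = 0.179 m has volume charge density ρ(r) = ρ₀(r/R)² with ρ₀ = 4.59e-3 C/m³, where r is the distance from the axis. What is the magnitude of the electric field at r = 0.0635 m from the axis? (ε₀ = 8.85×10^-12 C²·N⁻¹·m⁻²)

E = 1.04e6 N/C

Choose a coaxial cylinder of radius r = 0.0635 m (arbitrary length L) as the Gaussian surface (r < R).
Integrating ρ over the cross-section to radius r: λ_enc = (2πρ₀/R²) ∫₀^r r'^3 dr' = 2πρ₀ r^4/(4·R²) = 3.659×10^-6 C/m.
Gauss's law: E·2πrL = λ_enc L/ε₀.
E = |λ_enc|/(2πε₀r) = (3.659×10^-6)/(2π·8.85×10^-12·0.0635) = 1.04×10^6 N/C.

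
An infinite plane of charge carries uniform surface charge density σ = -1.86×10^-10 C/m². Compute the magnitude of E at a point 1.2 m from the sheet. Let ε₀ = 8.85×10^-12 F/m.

The symmetry is planar: E is normal to the sheet and the same magnitude on both sides. Take a pillbox straddling the sheet with end-cap area A.
Only the two end caps contribute flux: Φ = 2EA. With Q_enc = σA, Gauss's law gives E = |σ|/(2ε₀).
E = |σ|/(2ε₀) = (1.86×10^-10)/(2·8.85×10^-12) = 10.5 N/C.

E ≈ 10.5 V/m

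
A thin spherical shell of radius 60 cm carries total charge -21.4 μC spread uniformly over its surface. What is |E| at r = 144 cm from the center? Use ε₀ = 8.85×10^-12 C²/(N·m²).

E ≈ 9.28×10^4 V/m

Take a concentric spherical Gaussian surface of radius r = 144 cm (r > 60 cm).
The entire shell is enclosed: Q_enc = -2.14e-5 C.
Gauss's law: E·4πr² = Q_enc/ε₀.
E = |Q_enc|/(4πε₀r²) = (2.14e-5)/(4π·8.85×10^-12·(1.44)²) = 9.28e4 N/C.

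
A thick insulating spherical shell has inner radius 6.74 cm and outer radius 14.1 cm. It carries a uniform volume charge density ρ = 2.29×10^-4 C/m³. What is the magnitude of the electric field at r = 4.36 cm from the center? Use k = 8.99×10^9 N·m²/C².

E = 0 (no enclosed charge)

Symmetry ⇒ E = E(r) r̂. Gaussian sphere of radius r = 4.36 cm (r < 6.74 cm, inside the empty cavity).
Q_enc = 0 (all charge lies at larger r); Gauss's law gives E = 0.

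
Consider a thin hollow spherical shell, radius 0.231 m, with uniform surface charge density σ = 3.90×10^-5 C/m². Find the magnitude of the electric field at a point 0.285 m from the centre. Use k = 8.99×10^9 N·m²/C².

Take a concentric spherical Gaussian surface of radius r = 0.285 m (r > 0.231 m).
The entire shell is enclosed: Q_enc = σ·4πR² = (3.90×10^-5)·4π·(0.231)² = 2.615e-5 C.
By Gauss's law, ∮E·dA = E·4πr² = Q_enc/ε₀.
E = k|Q_enc|/r² = (8.99×10^9)(2.615e-5)/(0.285)² = 2.89×10^6 N/C.

|E| ≈ 2.89e6 N/C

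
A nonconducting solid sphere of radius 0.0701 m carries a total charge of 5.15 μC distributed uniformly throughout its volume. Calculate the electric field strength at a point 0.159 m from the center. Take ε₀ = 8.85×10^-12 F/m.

|E| ≈ 1.83×10^6 N/C

Symmetry ⇒ E = E(r) r̂. Gaussian sphere of radius r = 0.159 m (r > R, so the entire charge is enclosed).
Q_enc = 5.15 μC = 5.15×10^-6 C.
Gauss's law: E·4πr² = Q_enc/ε₀.
E = |Q_enc|/(4πε₀r²) = (5.15e-6)/(4π·8.85×10^-12·(0.159)²) = 1.83e6 N/C.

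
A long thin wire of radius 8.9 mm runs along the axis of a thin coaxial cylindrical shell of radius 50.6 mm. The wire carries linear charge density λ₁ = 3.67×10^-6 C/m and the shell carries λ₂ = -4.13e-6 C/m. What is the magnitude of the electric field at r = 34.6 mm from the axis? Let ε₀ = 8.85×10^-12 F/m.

By cylindrical symmetry E is radial; use a coaxial Gaussian cylinder of radius 34.6 mm and length L (between the conductors, 8.9 mm < r < 50.6 mm).
Only the inner wire is enclosed; the outer shell contributes nothing inside itself. λ_enc = λ₁ = 3.67×10^-6 C/m.
By Gauss's law (flux through the curved wall only), E·2πrL = λ_enc L/ε₀.
E = |λ_enc|/(2πε₀r) = (3.67e-6)/(2π·8.85×10^-12·0.0346) = 1.91×10^6 N/C.

E = 1.91×10^6 N/C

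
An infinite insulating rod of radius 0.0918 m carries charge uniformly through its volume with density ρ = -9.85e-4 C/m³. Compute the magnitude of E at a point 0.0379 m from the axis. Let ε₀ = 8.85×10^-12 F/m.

Take a coaxial cylindrical Gaussian surface of radius r = 0.0379 m and length L (r < R).
Charge inside radius r per length L is ρ·πr²·L, so λ_enc = ρπr² = -4.445×10^-6 C/m.
Since E is radial and uniform over the curved surface, Φ = E·2πrL = Q_enc/ε₀ = λ_enc L/ε₀.
E = |λ_enc|/(2πε₀r) = (4.445e-6)/(2π·8.85×10^-12·0.0379) = 2.11×10^6 N/C.

|E| = 2.11×10^6 V/m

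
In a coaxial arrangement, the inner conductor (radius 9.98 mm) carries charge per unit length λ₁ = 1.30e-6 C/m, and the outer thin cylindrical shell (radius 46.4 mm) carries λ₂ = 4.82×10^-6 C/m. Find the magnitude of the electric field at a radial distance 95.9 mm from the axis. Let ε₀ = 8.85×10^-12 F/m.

Choose a coaxial cylinder of radius r = 95.9 mm (arbitrary length L) as the Gaussian surface (r > 46.4 mm, enclosing both).
λ_enc = λ₁ + λ₂ = (1.30×10^-6) + (4.82e-6) = 6.12×10^-6 C/m.
Since E is radial and uniform over the curved surface, Φ = E·2πrL = Q_enc/ε₀ = λ_enc L/ε₀.
E = |λ_enc|/(2πε₀r) = (6.12e-6)/(2π·8.85×10^-12·0.0959) = 1.15e6 N/C.

|E| ≈ 1.15×10^6 V/m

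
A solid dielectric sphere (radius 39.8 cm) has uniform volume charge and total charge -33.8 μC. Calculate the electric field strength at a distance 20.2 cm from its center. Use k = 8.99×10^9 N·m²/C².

E = 9.74×10^5 N/C

By spherical symmetry E is radial; choose a Gaussian sphere of radius r = 20.2 cm (r < R).
Only the charge within r is enclosed: Q_enc = Q·(r/R)³ = (-33.8 μC)·(20.2 cm/39.8 cm)³ = -4.419e-6 C.
Applying ∮E·dA = Q_enc/ε₀ with Φ = E(4πr²):
E = k|Q_enc|/r² = (8.99×10^9)(4.419×10^-6)/(0.202)² = 9.74×10^5 N/C.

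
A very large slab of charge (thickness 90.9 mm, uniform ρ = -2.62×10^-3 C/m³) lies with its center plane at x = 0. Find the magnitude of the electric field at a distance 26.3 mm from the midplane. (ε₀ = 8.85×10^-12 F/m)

By symmetry E is perpendicular to the slab. A Gaussian pillbox from −26.3 mm to +26.3 mm (face area A) lies entirely within the slab.
Q_enc = ρ·(2x)·A and flux = 2EA, so 2EA = 2ρxA/ε₀ ⇒ E = |ρ|x/ε₀.
E = (2.62×10^-3)(0.0263)/(8.85×10^-12) = 7.79e6 N/C.

7.79×10^6 N/C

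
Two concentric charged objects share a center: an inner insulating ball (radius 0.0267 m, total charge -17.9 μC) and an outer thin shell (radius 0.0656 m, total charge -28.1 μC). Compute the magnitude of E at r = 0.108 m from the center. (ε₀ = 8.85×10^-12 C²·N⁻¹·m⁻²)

Symmetry ⇒ E = E(r) r̂. Gaussian sphere of radius r = 0.108 m (r > 0.0656 m, enclosing both).
Q_enc = (-17.9 μC) + (-28.1 μC) = -4.60×10^-5 C.
Applying ∮E·dA = Q_enc/ε₀ with Φ = E(4πr²):
E = |Q_enc|/(4πε₀r²) = (4.60e-5)/(4π·8.85×10^-12·(0.108)²) = 3.55×10^7 N/C.

E = 3.55e7 N/C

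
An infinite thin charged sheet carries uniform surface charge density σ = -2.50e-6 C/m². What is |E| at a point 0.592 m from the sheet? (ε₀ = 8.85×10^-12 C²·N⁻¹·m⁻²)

Choose a cylindrical pillbox piercing the sheet, end faces (area A) parallel to it.
Flux Φ = 2EA and Q_enc = σA, so 2EA = σA/ε₀ ⇒ E = |σ|/(2ε₀), independent of distance.
E = |σ|/(2ε₀) = (2.50×10^-6)/(2·8.85×10^-12) = 1.41×10^5 N/C.

|E| ≈ 1.41e5 V/m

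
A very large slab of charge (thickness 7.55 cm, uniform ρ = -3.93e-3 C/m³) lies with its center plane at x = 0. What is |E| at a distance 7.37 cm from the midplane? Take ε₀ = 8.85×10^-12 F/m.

The point |x| = 7.37 cm lies outside the slab (half-thickness 0.03775 m). A symmetric pillbox spanning the full slab encloses Q_enc = ρ·d·A.
Flux = 2EA ⇒ E = |ρ|d/(2ε₀), independent of distance outside.
E = (3.93×10^-3)(0.0755)/(2·8.85×10^-12) = 1.68e7 N/C.

E = 1.68e7 V/m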